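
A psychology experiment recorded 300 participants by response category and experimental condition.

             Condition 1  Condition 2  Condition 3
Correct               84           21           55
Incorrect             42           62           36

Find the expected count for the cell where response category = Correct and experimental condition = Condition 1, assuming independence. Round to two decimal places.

Row total (Correct) = 160; column total (Condition 1) = 126; grand total N = 300.
Expected count = (row total × column total) / N = 160 × 126 / 300 = 67.20.

67.20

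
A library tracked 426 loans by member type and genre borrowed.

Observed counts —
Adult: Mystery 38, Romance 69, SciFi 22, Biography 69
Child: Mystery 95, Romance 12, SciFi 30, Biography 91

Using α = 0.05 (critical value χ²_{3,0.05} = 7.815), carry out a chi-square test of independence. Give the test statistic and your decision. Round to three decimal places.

67.015; reject H₀

Row totals: 198, 228. Column totals: 133, 81, 52, 160. Grand total N = 426.
Expected counts (row total × column total / N):
  Adult, Mystery: 198×133/426 = 61.8169
  Adult, Romance: 198×81/426 = 37.6479
  Adult, SciFi: 198×52/426 = 24.1690
  Adult, Biography: 198×160/426 = 74.3662
  Child, Mystery: 228×133/426 = 71.1831
  Child, Romance: 228×81/426 = 43.3521
  Child, SciFi: 228×52/426 = 27.8310
  Child, Biography: 228×160/426 = 85.6338
Contributions (O − E)²/E:
  (38 − 61.8169)²/61.8169 = 9.1762
  (69 − 37.6479)²/37.6479 = 26.1091
  (22 − 24.1690)²/24.1690 = 0.1947
  (69 − 74.3662)²/74.3662 = 0.3872
  (95 − 71.1831)²/71.1831 = 7.9688
  (12 − 43.3521)²/43.3521 = 22.6737
  (30 − 27.8310)²/27.8310 = 0.1690
  (91 − 85.6338)²/85.6338 = 0.3363
χ² = 9.1762 + 26.1091 + 0.1947 + 0.3872 + 7.9688 + 22.6737 + 0.1690 + 0.3363 = 67.015
df = (2−1)(4−1) = 3. Since 67.015 > 7.815, reject the null hypothesis of independence at α = 0.05.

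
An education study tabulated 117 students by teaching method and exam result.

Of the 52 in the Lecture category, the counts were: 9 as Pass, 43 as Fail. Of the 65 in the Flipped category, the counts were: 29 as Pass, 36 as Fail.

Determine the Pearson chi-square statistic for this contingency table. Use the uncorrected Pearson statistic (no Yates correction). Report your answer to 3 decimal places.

9.823

Row totals: 52, 65. Column totals: 38, 79. Grand total N = 117.
Expected counts (row total × column total / N):
  Lecture, Pass: 52×38/117 = 16.8889
  Lecture, Fail: 52×79/117 = 35.1111
  Flipped, Pass: 65×38/117 = 21.1111
  Flipped, Fail: 65×79/117 = 43.8889
Contributions (O − E)²/E:
  (9 − 16.8889)²/16.8889 = 3.6849
  (43 − 35.1111)²/35.1111 = 1.7725
  (29 − 21.1111)²/21.1111 = 2.9480
  (36 − 43.8889)²/43.8889 = 1.4180
χ² = 3.6849 + 1.7725 + 2.9480 + 1.4180 = 9.823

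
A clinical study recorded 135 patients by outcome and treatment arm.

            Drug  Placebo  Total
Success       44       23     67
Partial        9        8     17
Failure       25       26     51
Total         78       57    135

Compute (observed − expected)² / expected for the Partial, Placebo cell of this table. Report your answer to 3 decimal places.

0.094

Row total (Partial) = 17; column total (Placebo) = 57; N = 135.
Expected count E = 17 × 57 / 135 = 7.1778.
Contribution = (O − E)²/E = (8 − 7.1778)² / 7.1778 = 0.094.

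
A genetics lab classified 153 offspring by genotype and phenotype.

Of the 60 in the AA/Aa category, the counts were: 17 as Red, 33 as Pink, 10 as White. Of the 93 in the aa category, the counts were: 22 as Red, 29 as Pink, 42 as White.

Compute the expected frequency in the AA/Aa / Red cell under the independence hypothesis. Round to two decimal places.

Row total (AA/Aa) = 60; column total (Red) = 39; grand total N = 153.
Expected count = (row total × column total) / N = 60 × 39 / 153 = 15.29.

15.29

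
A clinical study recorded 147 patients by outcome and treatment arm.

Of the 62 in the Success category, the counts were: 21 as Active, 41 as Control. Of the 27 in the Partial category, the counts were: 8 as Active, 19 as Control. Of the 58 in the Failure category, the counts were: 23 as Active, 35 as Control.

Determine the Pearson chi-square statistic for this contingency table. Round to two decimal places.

Row totals: 62, 27, 58. Column totals: 52, 95. Grand total N = 147.
Expected counts (row total × column total / N):
  Success, Active: 62×52/147 = 21.932
  Success, Control: 62×95/147 = 40.068
  Partial, Active: 27×52/147 = 9.551
  Partial, Control: 27×95/147 = 17.449
  Failure, Active: 58×52/147 = 20.517
  Failure, Control: 58×95/147 = 37.483
Contributions (O − E)²/E:
  (21 − 21.932)²/21.932 = 0.0396
  (41 − 40.068)²/40.068 = 0.0217
  (8 − 9.551)²/9.551 = 0.2519
  (19 − 17.449)²/17.449 = 0.1379
  (23 − 20.517)²/20.517 = 0.3005
  (35 − 37.483)²/37.483 = 0.1645
χ² = 0.0396 + 0.0217 + 0.2519 + 0.1379 + 0.3005 + 0.1645 = 0.92

0.92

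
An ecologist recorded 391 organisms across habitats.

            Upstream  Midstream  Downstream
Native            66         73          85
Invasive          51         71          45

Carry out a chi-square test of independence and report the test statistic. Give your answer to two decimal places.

Row totals: 224, 167. Column totals: 117, 144, 130. Grand total N = 391.
Expected counts (row total × column total / N):
  Native, Upstream: 224×117/391 = 67.028
  Native, Midstream: 224×144/391 = 82.496
  Native, Downstream: 224×130/391 = 74.476
  Invasive, Upstream: 167×117/391 = 49.972
  Invasive, Midstream: 167×144/391 = 61.504
  Invasive, Downstream: 167×130/391 = 55.524
Contributions (O − E)²/E:
  (66 − 67.028)²/67.028 = 0.0158
  (73 − 82.496)²/82.496 = 1.0931
  (85 − 74.476)²/74.476 = 1.4871
  (51 − 49.972)²/49.972 = 0.0211
  (71 − 61.504)²/61.504 = 1.4661
  (45 − 55.524)²/55.524 = 1.9947
χ² = 0.0158 + 1.0931 + 1.4871 + 0.0211 + 1.4661 + 1.9947 = 6.08

6.08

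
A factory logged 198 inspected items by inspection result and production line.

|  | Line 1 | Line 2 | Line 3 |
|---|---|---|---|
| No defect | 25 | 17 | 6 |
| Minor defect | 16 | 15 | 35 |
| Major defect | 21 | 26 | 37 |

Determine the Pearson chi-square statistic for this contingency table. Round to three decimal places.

22.791

Row totals: 48, 66, 84. Column totals: 62, 58, 78. Grand total N = 198.
Expected counts (row total × column total / N):
  No defect, Line 1: 48×62/198 = 15.0303
  No defect, Line 2: 48×58/198 = 14.0606
  No defect, Line 3: 48×78/198 = 18.9091
  Minor defect, Line 1: 66×62/198 = 20.6667
  Minor defect, Line 2: 66×58/198 = 19.3333
  Minor defect, Line 3: 66×78/198 = 26.0000
  Major defect, Line 1: 84×62/198 = 26.3030
  Major defect, Line 2: 84×58/198 = 24.6061
  Major defect, Line 3: 84×78/198 = 33.0909
Contributions (O − E)²/E:
  (25 − 15.0303)²/15.0303 = 6.6130
  (17 − 14.0606)²/14.0606 = 0.6145
  (6 − 18.9091)²/18.9091 = 8.8129
  (16 − 20.6667)²/20.6667 = 1.0538
  (15 − 19.3333)²/19.3333 = 0.9713
  (35 − 26.0000)²/26.0000 = 3.1154
  (21 − 26.3030)²/26.3030 = 1.0691
  (26 − 24.6061)²/24.6061 = 0.0790
  (37 − 33.0909)²/33.0909 = 0.4618
χ² = 6.6130 + 0.6145 + 8.8129 + 1.0538 + 0.9713 + 3.1154 + 1.0691 + 0.0790 + 0.4618 = 22.791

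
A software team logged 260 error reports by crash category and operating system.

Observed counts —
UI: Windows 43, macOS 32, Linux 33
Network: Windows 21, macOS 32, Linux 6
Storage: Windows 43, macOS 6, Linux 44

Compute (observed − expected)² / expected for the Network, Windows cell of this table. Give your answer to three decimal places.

0.443

Row total (Network) = 59; column total (Windows) = 107; N = 260.
Expected count E = 59 × 107 / 260 = 24.2808.
Contribution = (O − E)²/E = (21 − 24.2808)² / 24.2808 = 0.443.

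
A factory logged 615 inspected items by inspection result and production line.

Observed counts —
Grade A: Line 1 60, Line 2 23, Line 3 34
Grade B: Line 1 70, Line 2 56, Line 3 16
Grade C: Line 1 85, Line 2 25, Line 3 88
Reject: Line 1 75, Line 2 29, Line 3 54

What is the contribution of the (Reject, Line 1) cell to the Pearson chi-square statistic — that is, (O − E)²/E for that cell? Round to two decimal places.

0.00

Row total (Reject) = 158; column total (Line 1) = 290; N = 615.
Expected count E = 158 × 290 / 615 = 74.504.
Contribution = (O − E)²/E = (75 − 74.504)² / 74.504 = 0.00.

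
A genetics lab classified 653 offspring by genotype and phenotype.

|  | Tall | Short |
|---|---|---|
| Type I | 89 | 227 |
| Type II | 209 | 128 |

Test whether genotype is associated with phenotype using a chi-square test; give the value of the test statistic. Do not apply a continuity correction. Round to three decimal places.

Row totals: 316, 337. Column totals: 298, 355. Grand total N = 653.
Expected counts (row total × column total / N):
  Type I, Tall: 316×298/653 = 144.2083
  Type I, Short: 316×355/653 = 171.7917
  Type II, Tall: 337×298/653 = 153.7917
  Type II, Short: 337×355/653 = 183.2083
Contributions (O − E)²/E:
  (89 − 144.2083)²/144.2083 = 21.1358
  (227 − 171.7917)²/171.7917 = 17.7422
  (209 − 153.7917)²/153.7917 = 19.8187
  (128 − 183.2083)²/183.2083 = 16.6366
χ² = 21.1358 + 17.7422 + 19.8187 + 16.6366 = 75.333

75.333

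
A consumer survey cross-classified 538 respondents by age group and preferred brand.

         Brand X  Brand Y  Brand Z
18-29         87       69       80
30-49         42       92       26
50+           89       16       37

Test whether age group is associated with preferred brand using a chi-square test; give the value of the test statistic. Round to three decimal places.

Row totals: 236, 160, 142. Column totals: 218, 177, 143. Grand total N = 538.
Expected counts (row total × column total / N):
  18-29, Brand X: 236×218/538 = 95.62825
  18-29, Brand Y: 236×177/538 = 77.64312
  18-29, Brand Z: 236×143/538 = 62.72862
  30-49, Brand X: 160×218/538 = 64.83271
  30-49, Brand Y: 160×177/538 = 52.63941
  30-49, Brand Z: 160×143/538 = 42.52788
  50+, Brand X: 142×218/538 = 57.53903
  50+, Brand Y: 142×177/538 = 46.71747
  50+, Brand Z: 142×143/538 = 37.74349
Contributions (O − E)²/E:
  (87 − 95.62825)²/95.62825 = 0.7785
  (69 − 77.64312)²/77.64312 = 0.9621
  (80 − 62.72862)²/62.72862 = 4.7554
  (42 − 64.83271)²/64.83271 = 8.0412
  (92 − 52.63941)²/52.63941 = 29.4315
  (26 − 42.52788)²/42.52788 = 6.4233
  (89 − 57.53903)²/57.53903 = 17.2021
  (16 − 46.71747)²/46.71747 = 20.1972
  (37 − 37.74349)²/37.74349 = 0.0146
χ² = 0.7785 + 0.9621 + 4.7554 + 8.0412 + 29.4315 + 6.4233 + 17.2021 + 20.1972 + 0.0146 = 87.806

87.806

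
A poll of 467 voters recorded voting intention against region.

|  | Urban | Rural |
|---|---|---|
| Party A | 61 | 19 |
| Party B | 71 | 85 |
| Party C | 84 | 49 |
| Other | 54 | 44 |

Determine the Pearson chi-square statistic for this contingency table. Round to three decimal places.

22.680

Row totals: 80, 156, 133, 98. Column totals: 270, 197. Grand total N = 467.
Expected counts (row total × column total / N):
  Party A, Urban: 80×270/467 = 46.2527
  Party A, Rural: 80×197/467 = 33.7473
  Party B, Urban: 156×270/467 = 90.1927
  Party B, Rural: 156×197/467 = 65.8073
  Party C, Urban: 133×270/467 = 76.8951
  Party C, Rural: 133×197/467 = 56.1049
  Other, Urban: 98×270/467 = 56.6595
  Other, Rural: 98×197/467 = 41.3405
Contributions (O − E)²/E:
  (61 − 46.2527)²/46.2527 = 4.7021
  (19 − 33.7473)²/33.7473 = 6.4445
  (71 − 90.1927)²/90.1927 = 4.0841
  (85 − 65.8073)²/65.8073 = 5.5976
  (84 − 76.8951)²/76.8951 = 0.6565
  (49 − 56.1049)²/56.1049 = 0.8997
  (54 − 56.6595)²/56.6595 = 0.1248
  (44 − 41.3405)²/41.3405 = 0.1711
χ² = 4.7021 + 6.4445 + 4.0841 + 5.5976 + 0.6565 + 0.8997 + 0.1248 + 0.1711 = 22.680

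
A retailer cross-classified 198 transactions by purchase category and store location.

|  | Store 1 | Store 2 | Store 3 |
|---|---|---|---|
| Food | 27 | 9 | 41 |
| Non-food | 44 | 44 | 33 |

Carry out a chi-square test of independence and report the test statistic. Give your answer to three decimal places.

Row totals: 77, 121. Column totals: 71, 53, 74. Grand total N = 198.
Expected counts (row total × column total / N):
  Food, Store 1: 77×71/198 = 27.6111
  Food, Store 2: 77×53/198 = 20.6111
  Food, Store 3: 77×74/198 = 28.7778
  Non-food, Store 1: 121×71/198 = 43.3889
  Non-food, Store 2: 121×53/198 = 32.3889
  Non-food, Store 3: 121×74/198 = 45.2222
Contributions (O − E)²/E:
  (27 − 27.6111)²/27.6111 = 0.0135
  (9 − 20.6111)²/20.6111 = 6.5410
  (41 − 28.7778)²/28.7778 = 5.1909
  (44 − 43.3889)²/43.3889 = 0.0086
  (44 − 32.3889)²/32.3889 = 4.1625
  (33 − 45.2222)²/45.2222 = 3.3033
χ² = 0.0135 + 6.5410 + 5.1909 + 0.0086 + 4.1625 + 3.3033 = 19.220

19.220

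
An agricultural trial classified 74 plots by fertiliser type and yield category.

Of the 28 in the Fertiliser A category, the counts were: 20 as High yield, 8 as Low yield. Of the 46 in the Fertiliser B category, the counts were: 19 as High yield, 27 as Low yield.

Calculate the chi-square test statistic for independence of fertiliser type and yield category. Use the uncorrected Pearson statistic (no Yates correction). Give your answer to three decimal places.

Row totals: 28, 46. Column totals: 39, 35. Grand total N = 74.
Expected counts (row total × column total / N):
  Fertiliser A, High yield: 28×39/74 = 14.7568
  Fertiliser A, Low yield: 28×35/74 = 13.2432
  Fertiliser B, High yield: 46×39/74 = 24.2432
  Fertiliser B, Low yield: 46×35/74 = 21.7568
Contributions (O − E)²/E:
  (20 − 14.7568)²/14.7568 = 1.8629
  (8 − 13.2432)²/13.2432 = 2.0759
  (19 − 24.2432)²/24.2432 = 1.1340
  (27 − 21.7568)²/21.7568 = 1.2636
χ² = 1.8629 + 2.0759 + 1.1340 + 1.2636 = 6.336

6.336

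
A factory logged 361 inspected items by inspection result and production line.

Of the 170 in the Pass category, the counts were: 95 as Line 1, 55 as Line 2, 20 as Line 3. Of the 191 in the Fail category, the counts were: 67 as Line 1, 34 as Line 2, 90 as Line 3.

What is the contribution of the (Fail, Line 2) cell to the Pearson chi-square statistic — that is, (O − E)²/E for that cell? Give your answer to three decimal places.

3.638

Row total (Fail) = 191; column total (Line 2) = 89; N = 361.
Expected count E = 191 × 89 / 361 = 47.08864.
Contribution = (O − E)²/E = (34 − 47.08864)² / 47.08864 = 3.638.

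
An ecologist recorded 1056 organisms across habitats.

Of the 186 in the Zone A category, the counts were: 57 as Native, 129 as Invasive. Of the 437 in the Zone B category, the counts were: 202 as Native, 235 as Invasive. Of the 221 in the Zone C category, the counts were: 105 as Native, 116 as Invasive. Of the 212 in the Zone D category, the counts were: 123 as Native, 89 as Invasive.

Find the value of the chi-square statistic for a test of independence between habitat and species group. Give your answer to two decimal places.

30.18

Row totals: 186, 437, 221, 212. Column totals: 487, 569. Grand total N = 1056.
Expected counts (row total × column total / N):
  Zone A, Native: 186×487/1056 = 85.7784
  Zone A, Invasive: 186×569/1056 = 100.2216
  Zone B, Native: 437×487/1056 = 201.5331
  Zone B, Invasive: 437×569/1056 = 235.4669
  Zone C, Native: 221×487/1056 = 101.9195
  Zone C, Invasive: 221×569/1056 = 119.0805
  Zone D, Native: 212×487/1056 = 97.7689
  Zone D, Invasive: 212×569/1056 = 114.2311
Contributions (O − E)²/E:
  (57 − 85.7784)²/85.7784 = 9.6551
  (129 − 100.2216)²/100.2216 = 8.2637
  (202 − 201.5331)²/201.5331 = 0.0011
  (235 − 235.4669)²/235.4669 = 0.0009
  (105 − 101.9195)²/101.9195 = 0.0931
  (116 − 119.0805)²/119.0805 = 0.0797
  (123 − 97.7689)²/97.7689 = 6.5114
  (89 − 114.2311)²/114.2311 = 5.5730
χ² = 9.6551 + 8.2637 + 0.0011 + 0.0009 + 0.0931 + 0.0797 + 6.5114 + 5.5730 = 30.18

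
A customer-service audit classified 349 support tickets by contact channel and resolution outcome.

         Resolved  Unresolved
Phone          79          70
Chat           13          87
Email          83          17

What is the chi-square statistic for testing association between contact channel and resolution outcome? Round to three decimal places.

Row totals: 149, 100, 100. Column totals: 175, 174. Grand total N = 349.
Expected counts (row total × column total / N):
  Phone, Resolved: 149×175/349 = 74.7135
  Phone, Unresolved: 149×174/349 = 74.2865
  Chat, Resolved: 100×175/349 = 50.1433
  Chat, Unresolved: 100×174/349 = 49.8567
  Email, Resolved: 100×175/349 = 50.1433
  Email, Unresolved: 100×174/349 = 49.8567
Contributions (O − E)²/E:
  (79 − 74.7135)²/74.7135 = 0.2459
  (70 − 74.2865)²/74.2865 = 0.2473
  (13 − 50.1433)²/50.1433 = 27.5136
  (87 − 49.8567)²/49.8567 = 27.6718
  (83 − 50.1433)²/50.1433 = 21.5296
  (17 − 49.8567)²/49.8567 = 21.6533
χ² = 0.2459 + 0.2473 + 27.5136 + 27.6718 + 21.5296 + 21.6533 = 98.862

98.862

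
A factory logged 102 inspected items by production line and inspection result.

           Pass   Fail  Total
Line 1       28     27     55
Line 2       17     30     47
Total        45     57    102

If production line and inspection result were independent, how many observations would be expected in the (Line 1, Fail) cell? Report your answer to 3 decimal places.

30.735

Row total (Line 1) = 55; column total (Fail) = 57; grand total N = 102.
Expected count = (row total × column total) / N = 55 × 57 / 102 = 30.735.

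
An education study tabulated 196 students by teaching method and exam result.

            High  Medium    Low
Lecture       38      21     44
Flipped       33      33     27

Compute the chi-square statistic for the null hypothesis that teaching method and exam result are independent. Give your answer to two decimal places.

6.60

Row totals: 103, 93. Column totals: 71, 54, 71. Grand total N = 196.
Expected counts (row total × column total / N):
  Lecture, High: 103×71/196 = 37.311
  Lecture, Medium: 103×54/196 = 28.378
  Lecture, Low: 103×71/196 = 37.311
  Flipped, High: 93×71/196 = 33.689
  Flipped, Medium: 93×54/196 = 25.622
  Flipped, Low: 93×71/196 = 33.689
Contributions (O − E)²/E:
  (38 − 37.311)²/37.311 = 0.0127
  (21 − 28.378)²/28.378 = 1.9182
  (44 − 37.311)²/37.311 = 1.1992
  (33 − 33.689)²/33.689 = 0.0141
  (33 − 25.622)²/25.622 = 2.1245
  (27 − 33.689)²/33.689 = 1.3281
χ² = 0.0127 + 1.9182 + 1.1992 + 0.0141 + 2.1245 + 1.3281 = 6.60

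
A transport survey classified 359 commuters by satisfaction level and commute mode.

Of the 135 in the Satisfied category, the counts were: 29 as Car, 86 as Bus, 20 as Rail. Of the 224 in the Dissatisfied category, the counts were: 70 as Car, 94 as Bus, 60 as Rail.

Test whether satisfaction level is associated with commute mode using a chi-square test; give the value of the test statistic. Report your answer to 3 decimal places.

16.271

Row totals: 135, 224. Column totals: 99, 180, 80. Grand total N = 359.
Expected counts (row total × column total / N):
  Satisfied, Car: 135×99/359 = 37.2284
  Satisfied, Bus: 135×180/359 = 67.6880
  Satisfied, Rail: 135×80/359 = 30.0836
  Dissatisfied, Car: 224×99/359 = 61.7716
  Dissatisfied, Bus: 224×180/359 = 112.3120
  Dissatisfied, Rail: 224×80/359 = 49.9164
Contributions (O − E)²/E:
  (29 − 37.2284)²/37.2284 = 1.8187
  (86 − 67.6880)²/67.6880 = 4.9540
  (20 − 30.0836)²/30.0836 = 3.3799
  (70 − 61.7716)²/61.7716 = 1.0961
  (94 − 112.3120)²/112.3120 = 2.9857
  (60 − 49.9164)²/49.9164 = 2.0370
χ² = 1.8187 + 4.9540 + 3.3799 + 1.0961 + 2.9857 + 2.0370 = 16.271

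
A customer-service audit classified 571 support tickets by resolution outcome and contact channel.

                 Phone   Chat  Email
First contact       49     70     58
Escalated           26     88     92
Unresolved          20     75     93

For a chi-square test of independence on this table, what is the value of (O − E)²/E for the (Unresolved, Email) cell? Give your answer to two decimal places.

Row total (Unresolved) = 188; column total (Email) = 243; N = 571.
Expected count E = 188 × 243 / 571 = 80.007.
Contribution = (O − E)²/E = (93 − 80.007)² / 80.007 = 2.11.

2.11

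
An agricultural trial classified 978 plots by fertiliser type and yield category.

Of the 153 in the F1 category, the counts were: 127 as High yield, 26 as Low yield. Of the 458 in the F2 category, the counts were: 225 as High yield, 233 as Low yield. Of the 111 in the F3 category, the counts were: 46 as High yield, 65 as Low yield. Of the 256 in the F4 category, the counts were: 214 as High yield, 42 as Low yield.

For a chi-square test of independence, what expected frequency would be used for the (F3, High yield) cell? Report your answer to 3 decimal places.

69.460

Row total (F3) = 111; column total (High yield) = 612; grand total N = 978.
Expected count = (row total × column total) / N = 111 × 612 / 978 = 69.460.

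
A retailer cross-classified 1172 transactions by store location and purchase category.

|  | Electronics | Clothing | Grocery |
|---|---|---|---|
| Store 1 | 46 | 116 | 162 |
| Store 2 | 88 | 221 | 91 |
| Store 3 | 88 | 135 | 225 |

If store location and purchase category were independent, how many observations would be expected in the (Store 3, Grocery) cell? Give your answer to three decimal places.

182.717

Row total (Store 3) = 448; column total (Grocery) = 478; grand total N = 1172.
Expected count = (row total × column total) / N = 448 × 478 / 1172 = 182.717.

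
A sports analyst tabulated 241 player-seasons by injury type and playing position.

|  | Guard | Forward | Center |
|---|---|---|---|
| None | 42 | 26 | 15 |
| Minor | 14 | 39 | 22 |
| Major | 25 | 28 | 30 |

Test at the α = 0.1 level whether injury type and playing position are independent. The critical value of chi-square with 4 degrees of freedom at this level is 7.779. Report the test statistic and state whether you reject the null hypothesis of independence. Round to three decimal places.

Row totals: 83, 75, 83. Column totals: 81, 93, 67. Grand total N = 241.
Expected counts (row total × column total / N):
  None, Guard: 83×81/241 = 27.89627
  None, Forward: 83×93/241 = 32.02905
  None, Center: 83×67/241 = 23.07469
  Minor, Guard: 75×81/241 = 25.20747
  Minor, Forward: 75×93/241 = 28.94191
  Minor, Center: 75×67/241 = 20.85062
  Major, Guard: 83×81/241 = 27.89627
  Major, Forward: 83×93/241 = 32.02905
  Major, Center: 83×67/241 = 23.07469
Contributions (O − E)²/E:
  (42 − 27.89627)²/27.89627 = 7.1305
  (26 − 32.02905)²/32.02905 = 1.1349
  (15 − 23.07469)²/23.07469 = 2.8256
  (14 − 25.20747)²/25.20747 = 4.9829
  (39 − 28.94191)²/28.94191 = 3.4955
  (22 − 20.85062)²/20.85062 = 0.0634
  (25 − 27.89627)²/27.89627 = 0.3007
  (28 − 32.02905)²/32.02905 = 0.5068
  (30 − 23.07469)²/23.07469 = 2.0785
χ² = 7.1305 + 1.1349 + 2.8256 + 4.9829 + 3.4955 + 0.0634 + 0.3007 + 0.5068 + 2.0785 = 22.519
df = (3−1)(3−1) = 4. Since 22.519 > 7.779, reject the null hypothesis of independence at α = 0.1.

22.519; reject H₀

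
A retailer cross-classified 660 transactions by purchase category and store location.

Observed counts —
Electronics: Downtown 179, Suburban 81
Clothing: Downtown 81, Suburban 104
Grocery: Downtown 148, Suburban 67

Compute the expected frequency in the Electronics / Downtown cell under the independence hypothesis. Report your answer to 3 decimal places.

Row total (Electronics) = 260; column total (Downtown) = 408; grand total N = 660.
Expected count = (row total × column total) / N = 260 × 408 / 660 = 160.727.

160.727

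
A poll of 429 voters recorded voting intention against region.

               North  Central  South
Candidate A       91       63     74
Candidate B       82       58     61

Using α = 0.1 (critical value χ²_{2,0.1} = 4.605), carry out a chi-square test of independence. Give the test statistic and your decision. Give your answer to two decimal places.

Row totals: 228, 201. Column totals: 173, 121, 135. Grand total N = 429.
Expected counts (row total × column total / N):
  Candidate A, North: 228×173/429 = 91.944
  Candidate A, Central: 228×121/429 = 64.308
  Candidate A, South: 228×135/429 = 71.748
  Candidate B, North: 201×173/429 = 81.056
  Candidate B, Central: 201×121/429 = 56.692
  Candidate B, South: 201×135/429 = 63.252
Contributions (O − E)²/E:
  (91 − 91.944)²/91.944 = 0.0097
  (63 − 64.308)²/64.308 = 0.0266
  (74 − 71.748)²/71.748 = 0.0707
  (82 − 81.056)²/81.056 = 0.0110
  (58 − 56.692)²/56.692 = 0.0302
  (61 − 63.252)²/63.252 = 0.0802
χ² = 0.0097 + 0.0266 + 0.0707 + 0.0110 + 0.0302 + 0.0802 = 0.23
df = (2−1)(3−1) = 2. Since 0.23 < 4.605, fail to reject the null hypothesis of independence at α = 0.1.

0.23; fail to reject H₀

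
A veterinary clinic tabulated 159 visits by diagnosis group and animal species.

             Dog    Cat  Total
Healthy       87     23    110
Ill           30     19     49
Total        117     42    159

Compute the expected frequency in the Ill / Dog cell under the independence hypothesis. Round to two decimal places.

Row total (Ill) = 49; column total (Dog) = 117; grand total N = 159.
Expected count = (row total × column total) / N = 49 × 117 / 159 = 36.06.

36.06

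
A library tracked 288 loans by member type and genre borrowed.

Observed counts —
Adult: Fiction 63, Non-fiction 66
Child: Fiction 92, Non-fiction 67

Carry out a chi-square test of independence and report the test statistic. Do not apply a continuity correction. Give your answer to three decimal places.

Row totals: 129, 159. Column totals: 155, 133. Grand total N = 288.
Expected counts (row total × column total / N):
  Adult, Fiction: 129×155/288 = 69.4271
  Adult, Non-fiction: 129×133/288 = 59.5729
  Child, Fiction: 159×155/288 = 85.5729
  Child, Non-fiction: 159×133/288 = 73.4271
Contributions (O − E)²/E:
  (63 − 69.4271)²/69.4271 = 0.5950
  (66 − 59.5729)²/59.5729 = 0.6934
  (92 − 85.5729)²/85.5729 = 0.4827
  (67 − 73.4271)²/73.4271 = 0.5626
χ² = 0.5950 + 0.6934 + 0.4827 + 0.5626 = 2.334

2.334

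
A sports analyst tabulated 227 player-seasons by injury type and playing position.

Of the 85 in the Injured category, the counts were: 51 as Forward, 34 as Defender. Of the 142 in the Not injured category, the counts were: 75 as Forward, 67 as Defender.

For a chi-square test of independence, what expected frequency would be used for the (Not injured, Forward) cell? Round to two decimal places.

Row total (Not injured) = 142; column total (Forward) = 126; grand total N = 227.
Expected count = (row total × column total) / N = 142 × 126 / 227 = 78.82.

78.82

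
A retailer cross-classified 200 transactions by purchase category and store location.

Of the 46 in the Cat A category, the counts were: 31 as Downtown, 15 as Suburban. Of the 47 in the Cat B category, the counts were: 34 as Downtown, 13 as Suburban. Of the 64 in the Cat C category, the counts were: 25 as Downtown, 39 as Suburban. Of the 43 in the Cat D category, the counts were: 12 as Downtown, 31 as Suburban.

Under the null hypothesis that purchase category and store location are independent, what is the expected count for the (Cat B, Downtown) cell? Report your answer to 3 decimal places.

23.970

Row total (Cat B) = 47; column total (Downtown) = 102; grand total N = 200.
Expected count = (row total × column total) / N = 47 × 102 / 200 = 23.970.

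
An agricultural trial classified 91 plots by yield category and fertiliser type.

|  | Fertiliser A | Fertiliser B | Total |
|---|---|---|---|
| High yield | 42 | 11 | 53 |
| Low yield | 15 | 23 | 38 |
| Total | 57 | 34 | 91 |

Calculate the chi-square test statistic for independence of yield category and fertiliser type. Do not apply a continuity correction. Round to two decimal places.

14.96

Grand total N = 91.
Expected counts (row total × column total / N):
  High yield, Fertiliser A: 53×57/91 = 33.1978
  High yield, Fertiliser B: 53×34/91 = 19.8022
  Low yield, Fertiliser A: 38×57/91 = 23.8022
  Low yield, Fertiliser B: 38×34/91 = 14.1978
Contributions (O − E)²/E:
  (42 − 33.1978)²/33.1978 = 2.3339
  (11 − 19.8022)²/19.8022 = 3.9126
  (15 − 23.8022)²/23.8022 = 3.2551
  (23 − 14.1978)²/14.1978 = 5.4571
χ² = 2.3339 + 3.9126 + 3.2551 + 5.4571 = 14.96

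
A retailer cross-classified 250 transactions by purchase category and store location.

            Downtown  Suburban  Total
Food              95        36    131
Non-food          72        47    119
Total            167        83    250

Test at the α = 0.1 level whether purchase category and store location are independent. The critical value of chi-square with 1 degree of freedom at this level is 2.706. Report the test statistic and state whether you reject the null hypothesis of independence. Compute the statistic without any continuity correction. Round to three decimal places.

4.059; reject H₀

Grand total N = 250.
Expected counts (row total × column total / N):
  Food, Downtown: 131×167/250 = 87.5080
  Food, Suburban: 131×83/250 = 43.4920
  Non-food, Downtown: 119×167/250 = 79.4920
  Non-food, Suburban: 119×83/250 = 39.5080
Contributions (O − E)²/E:
  (95 − 87.5080)²/87.5080 = 0.6414
  (36 − 43.4920)²/43.4920 = 1.2906
  (72 − 79.4920)²/79.4920 = 0.7061
  (47 − 39.5080)²/39.5080 = 1.4207
χ² = 0.6414 + 1.2906 + 0.7061 + 1.4207 = 4.059
df = (2−1)(2−1) = 1. Since 4.059 > 2.706, reject the null hypothesis of independence at α = 0.1.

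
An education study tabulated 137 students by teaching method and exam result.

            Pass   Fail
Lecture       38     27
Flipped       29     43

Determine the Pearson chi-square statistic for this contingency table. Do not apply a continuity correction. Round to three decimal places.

4.520

Row totals: 65, 72. Column totals: 67, 70. Grand total N = 137.
Expected counts (row total × column total / N):
  Lecture, Pass: 65×67/137 = 31.7883
  Lecture, Fail: 65×70/137 = 33.2117
  Flipped, Pass: 72×67/137 = 35.2117
  Flipped, Fail: 72×70/137 = 36.7883
Contributions (O − E)²/E:
  (38 − 31.7883)²/31.7883 = 1.2138
  (27 − 33.2117)²/33.2117 = 1.1618
  (29 − 35.2117)²/35.2117 = 1.0958
  (43 − 36.7883)²/36.7883 = 1.0488
χ² = 1.2138 + 1.1618 + 1.0958 + 1.0488 = 4.520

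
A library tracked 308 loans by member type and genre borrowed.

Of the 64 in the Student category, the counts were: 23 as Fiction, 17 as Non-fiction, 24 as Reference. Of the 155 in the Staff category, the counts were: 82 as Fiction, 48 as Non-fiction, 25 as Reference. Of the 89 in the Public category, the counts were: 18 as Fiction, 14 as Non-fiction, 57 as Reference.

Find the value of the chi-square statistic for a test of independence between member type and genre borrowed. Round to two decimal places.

Row totals: 64, 155, 89. Column totals: 123, 79, 106. Grand total N = 308.
Expected counts (row total × column total / N):
  Student, Fiction: 64×123/308 = 25.558
  Student, Non-fiction: 64×79/308 = 16.416
  Student, Reference: 64×106/308 = 22.026
  Staff, Fiction: 155×123/308 = 61.899
  Staff, Non-fiction: 155×79/308 = 39.756
  Staff, Reference: 155×106/308 = 53.344
  Public, Fiction: 89×123/308 = 35.542
  Public, Non-fiction: 89×79/308 = 22.828
  Public, Reference: 89×106/308 = 30.630
Contributions (O − E)²/E:
  (23 − 25.558)²/25.558 = 0.2560
  (17 − 16.416)²/16.416 = 0.0208
  (24 − 22.026)²/22.026 = 0.1769
  (82 − 61.899)²/61.899 = 6.5276
  (48 − 39.756)²/39.756 = 1.7095
  (25 − 53.344)²/53.344 = 15.0604
  (18 − 35.542)²/35.542 = 8.6580
  (14 − 22.828)²/22.828 = 3.4139
  (57 − 30.630)²/30.630 = 22.7025
χ² = 0.2560 + 0.0208 + 0.1769 + 6.5276 + 1.7095 + 15.0604 + 8.6580 + 3.4139 + 22.7025 = 58.53

58.53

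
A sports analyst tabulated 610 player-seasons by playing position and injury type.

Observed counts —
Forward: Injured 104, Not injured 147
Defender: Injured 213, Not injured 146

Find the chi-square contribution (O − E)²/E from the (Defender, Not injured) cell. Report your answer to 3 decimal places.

Row total (Defender) = 359; column total (Not injured) = 293; N = 610.
Expected count E = 359 × 293 / 610 = 172.4377.
Contribution = (O − E)²/E = (146 − 172.4377)² / 172.4377 = 4.053.

4.053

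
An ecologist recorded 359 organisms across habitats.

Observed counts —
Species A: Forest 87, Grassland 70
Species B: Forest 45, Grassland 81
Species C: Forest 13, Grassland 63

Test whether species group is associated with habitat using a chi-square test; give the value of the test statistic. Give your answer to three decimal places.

Row totals: 157, 126, 76. Column totals: 145, 214. Grand total N = 359.
Expected counts (row total × column total / N):
  Species A, Forest: 157×145/359 = 63.4123
  Species A, Grassland: 157×214/359 = 93.5877
  Species B, Forest: 126×145/359 = 50.8914
  Species B, Grassland: 126×214/359 = 75.1086
  Species C, Forest: 76×145/359 = 30.6964
  Species C, Grassland: 76×214/359 = 45.3036
Contributions (O − E)²/E:
  (87 − 63.4123)²/63.4123 = 8.7740
  (70 − 93.5877)²/93.5877 = 5.9450
  (45 − 50.8914)²/50.8914 = 0.6820
  (81 − 75.1086)²/75.1086 = 0.4621
  (13 − 30.6964)²/30.6964 = 10.2019
  (63 − 45.3036)²/45.3036 = 6.9125
χ² = 8.7740 + 5.9450 + 0.6820 + 0.4621 + 10.2019 + 6.9125 = 32.978

32.978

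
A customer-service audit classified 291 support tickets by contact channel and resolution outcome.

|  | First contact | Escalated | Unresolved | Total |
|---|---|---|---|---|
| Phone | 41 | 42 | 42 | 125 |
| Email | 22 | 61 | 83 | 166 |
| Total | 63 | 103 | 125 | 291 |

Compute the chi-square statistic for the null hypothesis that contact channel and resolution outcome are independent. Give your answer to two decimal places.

Grand total N = 291.
Expected counts (row total × column total / N):
  Phone, First contact: 125×63/291 = 27.062
  Phone, Escalated: 125×103/291 = 44.244
  Phone, Unresolved: 125×125/291 = 53.694
  Email, First contact: 166×63/291 = 35.938
  Email, Escalated: 166×103/291 = 58.756
  Email, Unresolved: 166×125/291 = 71.306
Contributions (O − E)²/E:
  (41 − 27.062)²/27.062 = 7.1786
  (42 − 44.244)²/44.244 = 0.1138
  (42 − 53.694)²/53.694 = 2.5468
  (22 − 35.938)²/35.938 = 5.4056
  (61 − 58.756)²/58.756 = 0.0857
  (83 − 71.306)²/71.306 = 1.9178
χ² = 7.1786 + 0.1138 + 2.5468 + 5.4056 + 0.0857 + 1.9178 = 17.25

17.25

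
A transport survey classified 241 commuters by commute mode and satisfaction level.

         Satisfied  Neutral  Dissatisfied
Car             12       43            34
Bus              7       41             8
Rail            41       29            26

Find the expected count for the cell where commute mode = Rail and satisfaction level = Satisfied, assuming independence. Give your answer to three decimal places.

23.900

Row total (Rail) = 96; column total (Satisfied) = 60; grand total N = 241.
Expected count = (row total × column total) / N = 96 × 60 / 241 = 23.900.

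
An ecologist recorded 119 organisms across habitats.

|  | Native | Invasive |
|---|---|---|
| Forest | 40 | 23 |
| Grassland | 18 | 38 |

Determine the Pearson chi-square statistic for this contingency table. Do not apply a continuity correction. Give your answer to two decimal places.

Row totals: 63, 56. Column totals: 58, 61. Grand total N = 119.
Expected counts (row total × column total / N):
  Forest, Native: 63×58/119 = 30.706
  Forest, Invasive: 63×61/119 = 32.294
  Grassland, Native: 56×58/119 = 27.294
  Grassland, Invasive: 56×61/119 = 28.706
Contributions (O − E)²/E:
  (40 − 30.706)²/30.706 = 2.8131
  (23 − 32.294)²/32.294 = 2.6748
  (18 − 27.294)²/27.294 = 3.1647
  (38 − 28.706)²/28.706 = 3.0091
χ² = 2.8131 + 2.6748 + 3.1647 + 3.0091 = 11.66

11.66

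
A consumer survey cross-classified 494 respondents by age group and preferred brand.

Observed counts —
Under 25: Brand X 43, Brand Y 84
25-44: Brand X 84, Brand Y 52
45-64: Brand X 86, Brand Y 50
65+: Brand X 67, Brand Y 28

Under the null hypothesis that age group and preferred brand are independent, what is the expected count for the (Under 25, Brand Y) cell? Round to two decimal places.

55.02

Row total (Under 25) = 127; column total (Brand Y) = 214; grand total N = 494.
Expected count = (row total × column total) / N = 127 × 214 / 494 = 55.02.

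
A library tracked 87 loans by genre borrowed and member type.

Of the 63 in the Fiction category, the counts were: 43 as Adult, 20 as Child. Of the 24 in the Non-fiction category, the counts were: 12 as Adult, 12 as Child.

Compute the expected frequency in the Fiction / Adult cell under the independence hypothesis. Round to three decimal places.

Row total (Fiction) = 63; column total (Adult) = 55; grand total N = 87.
Expected count = (row total × column total) / N = 63 × 55 / 87 = 39.828.

39.828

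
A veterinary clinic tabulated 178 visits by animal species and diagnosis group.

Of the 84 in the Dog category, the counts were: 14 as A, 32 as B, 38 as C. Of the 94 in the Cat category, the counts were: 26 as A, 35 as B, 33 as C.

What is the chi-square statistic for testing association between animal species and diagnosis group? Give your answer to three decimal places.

3.536

Row totals: 84, 94. Column totals: 40, 67, 71. Grand total N = 178.
Expected counts (row total × column total / N):
  Dog, A: 84×40/178 = 18.8764
  Dog, B: 84×67/178 = 31.6180
  Dog, C: 84×71/178 = 33.5056
  Cat, A: 94×40/178 = 21.1236
  Cat, B: 94×67/178 = 35.3820
  Cat, C: 94×71/178 = 37.4944
Contributions (O − E)²/E:
  (14 − 18.8764)²/18.8764 = 1.2597
  (32 − 31.6180)²/31.6180 = 0.0046
  (38 − 33.5056)²/33.5056 = 0.6029
  (26 − 21.1236)²/21.1236 = 1.1257
  (35 − 35.3820)²/35.3820 = 0.0041
  (33 − 37.4944)²/37.4944 = 0.5387
χ² = 1.2597 + 0.0046 + 0.6029 + 1.1257 + 0.0041 + 0.5387 = 3.536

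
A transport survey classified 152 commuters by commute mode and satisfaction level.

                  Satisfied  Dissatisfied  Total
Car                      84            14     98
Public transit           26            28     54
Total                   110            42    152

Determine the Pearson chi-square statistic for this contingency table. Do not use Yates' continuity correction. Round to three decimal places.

24.571

Grand total N = 152.
Expected counts (row total × column total / N):
  Car, Satisfied: 98×110/152 = 70.92105
  Car, Dissatisfied: 98×42/152 = 27.07895
  Public transit, Satisfied: 54×110/152 = 39.07895
  Public transit, Dissatisfied: 54×42/152 = 14.92105
Contributions (O − E)²/E:
  (84 − 70.92105)²/70.92105 = 2.4120
  (14 − 27.07895)²/27.07895 = 6.3170
  (26 − 39.07895)²/39.07895 = 4.3773
  (28 − 14.92105)²/14.92105 = 11.4643
χ² = 2.4120 + 6.3170 + 4.3773 + 11.4643 = 24.571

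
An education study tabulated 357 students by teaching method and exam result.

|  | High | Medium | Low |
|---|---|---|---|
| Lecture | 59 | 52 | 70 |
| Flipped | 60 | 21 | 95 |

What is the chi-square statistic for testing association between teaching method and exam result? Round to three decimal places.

Row totals: 181, 176. Column totals: 119, 73, 165. Grand total N = 357.
Expected counts (row total × column total / N):
  Lecture, High: 181×119/357 = 60.3333
  Lecture, Medium: 181×73/357 = 37.0112
  Lecture, Low: 181×165/357 = 83.6555
  Flipped, High: 176×119/357 = 58.6667
  Flipped, Medium: 176×73/357 = 35.9888
  Flipped, Low: 176×165/357 = 81.3445
Contributions (O − E)²/E:
  (59 − 60.3333)²/60.3333 = 0.0295
  (52 − 37.0112)²/37.0112 = 6.0702
  (70 − 83.6555)²/83.6555 = 2.2291
  (60 − 58.6667)²/58.6667 = 0.0303
  (21 − 35.9888)²/35.9888 = 6.2426
  (95 − 81.3445)²/81.3445 = 2.2924
χ² = 0.0295 + 6.0702 + 2.2291 + 0.0303 + 6.2426 + 2.2924 = 16.894

16.894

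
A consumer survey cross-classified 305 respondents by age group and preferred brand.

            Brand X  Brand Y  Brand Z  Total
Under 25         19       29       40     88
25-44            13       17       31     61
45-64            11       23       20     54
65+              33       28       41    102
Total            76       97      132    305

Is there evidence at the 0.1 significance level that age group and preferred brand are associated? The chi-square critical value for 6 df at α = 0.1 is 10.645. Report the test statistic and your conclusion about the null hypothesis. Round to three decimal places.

Grand total N = 305.
Expected counts (row total × column total / N):
  Under 25, Brand X: 88×76/305 = 21.9279
  Under 25, Brand Y: 88×97/305 = 27.9869
  Under 25, Brand Z: 88×132/305 = 38.0852
  25-44, Brand X: 61×76/305 = 15.2000
  25-44, Brand Y: 61×97/305 = 19.4000
  25-44, Brand Z: 61×132/305 = 26.4000
  45-64, Brand X: 54×76/305 = 13.4557
  45-64, Brand Y: 54×97/305 = 17.1738
  45-64, Brand Z: 54×132/305 = 23.3705
  65+, Brand X: 102×76/305 = 25.4164
  65+, Brand Y: 102×97/305 = 32.4393
  65+, Brand Z: 102×132/305 = 44.1443
Contributions (O − E)²/E:
  (19 − 21.9279)²/21.9279 = 0.3909
  (29 − 27.9869)²/27.9869 = 0.0367
  (40 − 38.0852)²/38.0852 = 0.0963
  (13 − 15.2000)²/15.2000 = 0.3184
  (17 − 19.4000)²/19.4000 = 0.2969
  (31 − 26.4000)²/26.4000 = 0.8015
  (11 − 13.4557)²/13.4557 = 0.4482
  (23 − 17.1738)²/17.1738 = 1.9765
  (20 − 23.3705)²/23.3705 = 0.4861
  (33 − 25.4164)²/25.4164 = 2.2628
  (28 − 32.4393)²/32.4393 = 0.6075
  (41 − 44.1443)²/44.1443 = 0.2240
χ² = 0.3909 + 0.0367 + 0.0963 + 0.3184 + 0.2969 + 0.8015 + 0.4482 + 1.9765 + 0.4861 + 2.2628 + 0.6075 + 0.2240 = 7.946
df = (4−1)(3−1) = 6. Since 7.946 < 10.645, fail to reject the null hypothesis of independence at α = 0.1.

7.946; fail to reject H₀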